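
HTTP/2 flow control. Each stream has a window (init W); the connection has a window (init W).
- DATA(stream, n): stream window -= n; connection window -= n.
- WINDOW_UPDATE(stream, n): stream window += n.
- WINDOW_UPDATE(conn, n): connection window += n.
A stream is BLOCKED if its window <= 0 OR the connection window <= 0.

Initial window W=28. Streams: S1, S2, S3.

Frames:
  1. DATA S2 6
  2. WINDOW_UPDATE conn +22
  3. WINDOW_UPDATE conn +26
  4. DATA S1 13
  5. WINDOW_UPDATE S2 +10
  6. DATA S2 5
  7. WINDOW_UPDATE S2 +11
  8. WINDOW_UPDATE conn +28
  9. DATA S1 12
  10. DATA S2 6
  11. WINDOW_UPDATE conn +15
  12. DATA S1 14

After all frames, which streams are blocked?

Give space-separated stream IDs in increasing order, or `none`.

Op 1: conn=22 S1=28 S2=22 S3=28 blocked=[]
Op 2: conn=44 S1=28 S2=22 S3=28 blocked=[]
Op 3: conn=70 S1=28 S2=22 S3=28 blocked=[]
Op 4: conn=57 S1=15 S2=22 S3=28 blocked=[]
Op 5: conn=57 S1=15 S2=32 S3=28 blocked=[]
Op 6: conn=52 S1=15 S2=27 S3=28 blocked=[]
Op 7: conn=52 S1=15 S2=38 S3=28 blocked=[]
Op 8: conn=80 S1=15 S2=38 S3=28 blocked=[]
Op 9: conn=68 S1=3 S2=38 S3=28 blocked=[]
Op 10: conn=62 S1=3 S2=32 S3=28 blocked=[]
Op 11: conn=77 S1=3 S2=32 S3=28 blocked=[]
Op 12: conn=63 S1=-11 S2=32 S3=28 blocked=[1]

Answer: S1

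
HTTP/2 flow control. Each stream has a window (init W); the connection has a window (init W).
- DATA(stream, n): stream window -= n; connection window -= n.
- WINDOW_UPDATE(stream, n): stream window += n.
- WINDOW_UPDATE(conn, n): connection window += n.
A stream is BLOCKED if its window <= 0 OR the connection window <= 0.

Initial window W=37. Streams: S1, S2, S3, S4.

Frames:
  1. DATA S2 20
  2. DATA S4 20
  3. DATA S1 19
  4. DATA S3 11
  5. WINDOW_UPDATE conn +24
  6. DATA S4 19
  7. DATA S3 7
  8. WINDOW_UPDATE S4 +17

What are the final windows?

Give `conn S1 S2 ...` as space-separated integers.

Op 1: conn=17 S1=37 S2=17 S3=37 S4=37 blocked=[]
Op 2: conn=-3 S1=37 S2=17 S3=37 S4=17 blocked=[1, 2, 3, 4]
Op 3: conn=-22 S1=18 S2=17 S3=37 S4=17 blocked=[1, 2, 3, 4]
Op 4: conn=-33 S1=18 S2=17 S3=26 S4=17 blocked=[1, 2, 3, 4]
Op 5: conn=-9 S1=18 S2=17 S3=26 S4=17 blocked=[1, 2, 3, 4]
Op 6: conn=-28 S1=18 S2=17 S3=26 S4=-2 blocked=[1, 2, 3, 4]
Op 7: conn=-35 S1=18 S2=17 S3=19 S4=-2 blocked=[1, 2, 3, 4]
Op 8: conn=-35 S1=18 S2=17 S3=19 S4=15 blocked=[1, 2, 3, 4]

Answer: -35 18 17 19 15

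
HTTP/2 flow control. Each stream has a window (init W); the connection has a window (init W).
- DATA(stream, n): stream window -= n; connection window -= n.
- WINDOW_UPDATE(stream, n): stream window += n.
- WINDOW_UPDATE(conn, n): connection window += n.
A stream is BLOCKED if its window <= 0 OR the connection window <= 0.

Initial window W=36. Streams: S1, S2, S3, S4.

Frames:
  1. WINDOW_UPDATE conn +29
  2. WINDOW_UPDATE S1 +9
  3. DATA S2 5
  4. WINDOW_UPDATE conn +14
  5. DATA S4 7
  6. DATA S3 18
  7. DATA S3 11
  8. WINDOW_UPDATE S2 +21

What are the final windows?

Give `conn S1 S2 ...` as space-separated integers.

Answer: 38 45 52 7 29

Derivation:
Op 1: conn=65 S1=36 S2=36 S3=36 S4=36 blocked=[]
Op 2: conn=65 S1=45 S2=36 S3=36 S4=36 blocked=[]
Op 3: conn=60 S1=45 S2=31 S3=36 S4=36 blocked=[]
Op 4: conn=74 S1=45 S2=31 S3=36 S4=36 blocked=[]
Op 5: conn=67 S1=45 S2=31 S3=36 S4=29 blocked=[]
Op 6: conn=49 S1=45 S2=31 S3=18 S4=29 blocked=[]
Op 7: conn=38 S1=45 S2=31 S3=7 S4=29 blocked=[]
Op 8: conn=38 S1=45 S2=52 S3=7 S4=29 blocked=[]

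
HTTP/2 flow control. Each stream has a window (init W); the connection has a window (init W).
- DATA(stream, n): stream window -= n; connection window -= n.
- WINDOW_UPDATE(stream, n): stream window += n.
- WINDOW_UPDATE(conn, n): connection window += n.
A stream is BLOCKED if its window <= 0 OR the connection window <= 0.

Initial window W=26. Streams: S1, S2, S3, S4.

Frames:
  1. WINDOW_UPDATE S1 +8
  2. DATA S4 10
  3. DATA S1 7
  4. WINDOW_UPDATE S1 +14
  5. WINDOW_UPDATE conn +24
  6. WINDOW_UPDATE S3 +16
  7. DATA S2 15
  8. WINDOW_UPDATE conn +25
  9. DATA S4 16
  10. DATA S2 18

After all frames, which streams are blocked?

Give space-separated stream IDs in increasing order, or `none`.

Op 1: conn=26 S1=34 S2=26 S3=26 S4=26 blocked=[]
Op 2: conn=16 S1=34 S2=26 S3=26 S4=16 blocked=[]
Op 3: conn=9 S1=27 S2=26 S3=26 S4=16 blocked=[]
Op 4: conn=9 S1=41 S2=26 S3=26 S4=16 blocked=[]
Op 5: conn=33 S1=41 S2=26 S3=26 S4=16 blocked=[]
Op 6: conn=33 S1=41 S2=26 S3=42 S4=16 blocked=[]
Op 7: conn=18 S1=41 S2=11 S3=42 S4=16 blocked=[]
Op 8: conn=43 S1=41 S2=11 S3=42 S4=16 blocked=[]
Op 9: conn=27 S1=41 S2=11 S3=42 S4=0 blocked=[4]
Op 10: conn=9 S1=41 S2=-7 S3=42 S4=0 blocked=[2, 4]

Answer: S2 S4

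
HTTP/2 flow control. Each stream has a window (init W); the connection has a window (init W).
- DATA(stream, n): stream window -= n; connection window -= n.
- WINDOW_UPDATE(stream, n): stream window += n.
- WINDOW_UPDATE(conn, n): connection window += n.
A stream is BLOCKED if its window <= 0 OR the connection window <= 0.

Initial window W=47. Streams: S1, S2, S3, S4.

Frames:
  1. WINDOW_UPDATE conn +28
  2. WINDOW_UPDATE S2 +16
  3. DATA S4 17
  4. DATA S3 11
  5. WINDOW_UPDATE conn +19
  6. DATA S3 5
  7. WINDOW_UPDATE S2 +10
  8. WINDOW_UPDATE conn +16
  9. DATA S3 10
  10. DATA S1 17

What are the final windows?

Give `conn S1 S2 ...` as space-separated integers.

Op 1: conn=75 S1=47 S2=47 S3=47 S4=47 blocked=[]
Op 2: conn=75 S1=47 S2=63 S3=47 S4=47 blocked=[]
Op 3: conn=58 S1=47 S2=63 S3=47 S4=30 blocked=[]
Op 4: conn=47 S1=47 S2=63 S3=36 S4=30 blocked=[]
Op 5: conn=66 S1=47 S2=63 S3=36 S4=30 blocked=[]
Op 6: conn=61 S1=47 S2=63 S3=31 S4=30 blocked=[]
Op 7: conn=61 S1=47 S2=73 S3=31 S4=30 blocked=[]
Op 8: conn=77 S1=47 S2=73 S3=31 S4=30 blocked=[]
Op 9: conn=67 S1=47 S2=73 S3=21 S4=30 blocked=[]
Op 10: conn=50 S1=30 S2=73 S3=21 S4=30 blocked=[]

Answer: 50 30 73 21 30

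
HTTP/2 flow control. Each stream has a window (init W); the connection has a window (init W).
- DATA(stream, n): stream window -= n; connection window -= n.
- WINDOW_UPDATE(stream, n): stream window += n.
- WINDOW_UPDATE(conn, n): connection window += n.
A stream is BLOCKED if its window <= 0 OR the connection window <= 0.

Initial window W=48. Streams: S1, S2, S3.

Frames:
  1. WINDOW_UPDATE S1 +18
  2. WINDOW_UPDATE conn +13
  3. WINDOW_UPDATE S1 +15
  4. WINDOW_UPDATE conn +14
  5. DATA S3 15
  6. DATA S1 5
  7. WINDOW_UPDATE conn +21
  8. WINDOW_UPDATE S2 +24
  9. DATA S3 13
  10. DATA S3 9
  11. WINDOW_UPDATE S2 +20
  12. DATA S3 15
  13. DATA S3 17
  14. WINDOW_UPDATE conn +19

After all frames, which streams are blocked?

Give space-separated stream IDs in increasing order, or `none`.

Op 1: conn=48 S1=66 S2=48 S3=48 blocked=[]
Op 2: conn=61 S1=66 S2=48 S3=48 blocked=[]
Op 3: conn=61 S1=81 S2=48 S3=48 blocked=[]
Op 4: conn=75 S1=81 S2=48 S3=48 blocked=[]
Op 5: conn=60 S1=81 S2=48 S3=33 blocked=[]
Op 6: conn=55 S1=76 S2=48 S3=33 blocked=[]
Op 7: conn=76 S1=76 S2=48 S3=33 blocked=[]
Op 8: conn=76 S1=76 S2=72 S3=33 blocked=[]
Op 9: conn=63 S1=76 S2=72 S3=20 blocked=[]
Op 10: conn=54 S1=76 S2=72 S3=11 blocked=[]
Op 11: conn=54 S1=76 S2=92 S3=11 blocked=[]
Op 12: conn=39 S1=76 S2=92 S3=-4 blocked=[3]
Op 13: conn=22 S1=76 S2=92 S3=-21 blocked=[3]
Op 14: conn=41 S1=76 S2=92 S3=-21 blocked=[3]

Answer: S3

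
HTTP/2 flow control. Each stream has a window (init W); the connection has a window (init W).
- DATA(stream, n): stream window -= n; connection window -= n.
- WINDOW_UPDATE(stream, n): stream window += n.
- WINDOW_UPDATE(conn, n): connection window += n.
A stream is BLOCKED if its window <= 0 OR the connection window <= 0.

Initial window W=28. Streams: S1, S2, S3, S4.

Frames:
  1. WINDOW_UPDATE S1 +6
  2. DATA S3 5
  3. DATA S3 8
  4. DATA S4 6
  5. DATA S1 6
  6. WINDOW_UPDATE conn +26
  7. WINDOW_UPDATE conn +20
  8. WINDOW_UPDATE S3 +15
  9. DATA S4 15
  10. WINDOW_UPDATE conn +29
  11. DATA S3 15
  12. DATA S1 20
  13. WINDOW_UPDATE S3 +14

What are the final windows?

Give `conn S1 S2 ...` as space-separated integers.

Answer: 28 8 28 29 7

Derivation:
Op 1: conn=28 S1=34 S2=28 S3=28 S4=28 blocked=[]
Op 2: conn=23 S1=34 S2=28 S3=23 S4=28 blocked=[]
Op 3: conn=15 S1=34 S2=28 S3=15 S4=28 blocked=[]
Op 4: conn=9 S1=34 S2=28 S3=15 S4=22 blocked=[]
Op 5: conn=3 S1=28 S2=28 S3=15 S4=22 blocked=[]
Op 6: conn=29 S1=28 S2=28 S3=15 S4=22 blocked=[]
Op 7: conn=49 S1=28 S2=28 S3=15 S4=22 blocked=[]
Op 8: conn=49 S1=28 S2=28 S3=30 S4=22 blocked=[]
Op 9: conn=34 S1=28 S2=28 S3=30 S4=7 blocked=[]
Op 10: conn=63 S1=28 S2=28 S3=30 S4=7 blocked=[]
Op 11: conn=48 S1=28 S2=28 S3=15 S4=7 blocked=[]
Op 12: conn=28 S1=8 S2=28 S3=15 S4=7 blocked=[]
Op 13: conn=28 S1=8 S2=28 S3=29 S4=7 blocked=[]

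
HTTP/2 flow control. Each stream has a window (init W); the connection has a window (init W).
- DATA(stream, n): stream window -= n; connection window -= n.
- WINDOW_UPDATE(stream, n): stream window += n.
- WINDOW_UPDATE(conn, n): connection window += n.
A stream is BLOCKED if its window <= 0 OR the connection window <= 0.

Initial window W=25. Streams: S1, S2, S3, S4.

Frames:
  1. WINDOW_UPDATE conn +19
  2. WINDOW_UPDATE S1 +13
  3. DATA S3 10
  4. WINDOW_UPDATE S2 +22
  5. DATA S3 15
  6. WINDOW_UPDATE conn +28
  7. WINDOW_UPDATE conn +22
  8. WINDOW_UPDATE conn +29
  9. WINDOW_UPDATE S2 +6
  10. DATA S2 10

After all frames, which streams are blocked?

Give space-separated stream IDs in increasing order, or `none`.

Answer: S3

Derivation:
Op 1: conn=44 S1=25 S2=25 S3=25 S4=25 blocked=[]
Op 2: conn=44 S1=38 S2=25 S3=25 S4=25 blocked=[]
Op 3: conn=34 S1=38 S2=25 S3=15 S4=25 blocked=[]
Op 4: conn=34 S1=38 S2=47 S3=15 S4=25 blocked=[]
Op 5: conn=19 S1=38 S2=47 S3=0 S4=25 blocked=[3]
Op 6: conn=47 S1=38 S2=47 S3=0 S4=25 blocked=[3]
Op 7: conn=69 S1=38 S2=47 S3=0 S4=25 blocked=[3]
Op 8: conn=98 S1=38 S2=47 S3=0 S4=25 blocked=[3]
Op 9: conn=98 S1=38 S2=53 S3=0 S4=25 blocked=[3]
Op 10: conn=88 S1=38 S2=43 S3=0 S4=25 blocked=[3]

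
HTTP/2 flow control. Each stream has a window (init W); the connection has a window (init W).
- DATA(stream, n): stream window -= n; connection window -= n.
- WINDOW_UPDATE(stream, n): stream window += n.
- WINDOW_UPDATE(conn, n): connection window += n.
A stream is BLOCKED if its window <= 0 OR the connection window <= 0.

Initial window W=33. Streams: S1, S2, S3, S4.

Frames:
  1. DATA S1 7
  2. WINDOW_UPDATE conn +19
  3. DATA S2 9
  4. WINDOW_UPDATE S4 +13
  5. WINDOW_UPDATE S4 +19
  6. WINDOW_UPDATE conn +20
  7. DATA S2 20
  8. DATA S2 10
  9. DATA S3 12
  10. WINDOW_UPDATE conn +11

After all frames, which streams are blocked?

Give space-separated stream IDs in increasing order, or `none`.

Op 1: conn=26 S1=26 S2=33 S3=33 S4=33 blocked=[]
Op 2: conn=45 S1=26 S2=33 S3=33 S4=33 blocked=[]
Op 3: conn=36 S1=26 S2=24 S3=33 S4=33 blocked=[]
Op 4: conn=36 S1=26 S2=24 S3=33 S4=46 blocked=[]
Op 5: conn=36 S1=26 S2=24 S3=33 S4=65 blocked=[]
Op 6: conn=56 S1=26 S2=24 S3=33 S4=65 blocked=[]
Op 7: conn=36 S1=26 S2=4 S3=33 S4=65 blocked=[]
Op 8: conn=26 S1=26 S2=-6 S3=33 S4=65 blocked=[2]
Op 9: conn=14 S1=26 S2=-6 S3=21 S4=65 blocked=[2]
Op 10: conn=25 S1=26 S2=-6 S3=21 S4=65 blocked=[2]

Answer: S2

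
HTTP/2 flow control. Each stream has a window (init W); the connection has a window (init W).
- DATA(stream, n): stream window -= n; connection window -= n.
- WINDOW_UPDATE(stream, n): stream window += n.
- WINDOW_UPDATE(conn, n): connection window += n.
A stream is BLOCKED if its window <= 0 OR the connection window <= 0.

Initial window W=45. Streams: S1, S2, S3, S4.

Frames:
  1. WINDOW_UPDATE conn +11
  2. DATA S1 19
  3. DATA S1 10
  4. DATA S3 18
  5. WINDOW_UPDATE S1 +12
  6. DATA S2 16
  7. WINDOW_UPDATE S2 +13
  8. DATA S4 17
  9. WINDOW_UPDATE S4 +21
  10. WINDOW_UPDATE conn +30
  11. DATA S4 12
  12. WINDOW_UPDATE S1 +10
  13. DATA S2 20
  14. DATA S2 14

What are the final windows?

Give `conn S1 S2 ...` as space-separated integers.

Answer: -40 38 8 27 37

Derivation:
Op 1: conn=56 S1=45 S2=45 S3=45 S4=45 blocked=[]
Op 2: conn=37 S1=26 S2=45 S3=45 S4=45 blocked=[]
Op 3: conn=27 S1=16 S2=45 S3=45 S4=45 blocked=[]
Op 4: conn=9 S1=16 S2=45 S3=27 S4=45 blocked=[]
Op 5: conn=9 S1=28 S2=45 S3=27 S4=45 blocked=[]
Op 6: conn=-7 S1=28 S2=29 S3=27 S4=45 blocked=[1, 2, 3, 4]
Op 7: conn=-7 S1=28 S2=42 S3=27 S4=45 blocked=[1, 2, 3, 4]
Op 8: conn=-24 S1=28 S2=42 S3=27 S4=28 blocked=[1, 2, 3, 4]
Op 9: conn=-24 S1=28 S2=42 S3=27 S4=49 blocked=[1, 2, 3, 4]
Op 10: conn=6 S1=28 S2=42 S3=27 S4=49 blocked=[]
Op 11: conn=-6 S1=28 S2=42 S3=27 S4=37 blocked=[1, 2, 3, 4]
Op 12: conn=-6 S1=38 S2=42 S3=27 S4=37 blocked=[1, 2, 3, 4]
Op 13: conn=-26 S1=38 S2=22 S3=27 S4=37 blocked=[1, 2, 3, 4]
Op 14: conn=-40 S1=38 S2=8 S3=27 S4=37 blocked=[1, 2, 3, 4]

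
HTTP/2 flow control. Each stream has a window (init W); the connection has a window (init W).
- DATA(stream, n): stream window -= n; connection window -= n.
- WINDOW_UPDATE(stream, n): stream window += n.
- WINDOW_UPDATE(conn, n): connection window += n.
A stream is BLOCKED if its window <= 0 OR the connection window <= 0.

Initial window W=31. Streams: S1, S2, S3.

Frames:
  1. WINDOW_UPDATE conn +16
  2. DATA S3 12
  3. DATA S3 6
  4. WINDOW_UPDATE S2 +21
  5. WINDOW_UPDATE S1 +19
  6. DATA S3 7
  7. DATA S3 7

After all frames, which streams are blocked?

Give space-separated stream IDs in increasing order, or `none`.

Op 1: conn=47 S1=31 S2=31 S3=31 blocked=[]
Op 2: conn=35 S1=31 S2=31 S3=19 blocked=[]
Op 3: conn=29 S1=31 S2=31 S3=13 blocked=[]
Op 4: conn=29 S1=31 S2=52 S3=13 blocked=[]
Op 5: conn=29 S1=50 S2=52 S3=13 blocked=[]
Op 6: conn=22 S1=50 S2=52 S3=6 blocked=[]
Op 7: conn=15 S1=50 S2=52 S3=-1 blocked=[3]

Answer: S3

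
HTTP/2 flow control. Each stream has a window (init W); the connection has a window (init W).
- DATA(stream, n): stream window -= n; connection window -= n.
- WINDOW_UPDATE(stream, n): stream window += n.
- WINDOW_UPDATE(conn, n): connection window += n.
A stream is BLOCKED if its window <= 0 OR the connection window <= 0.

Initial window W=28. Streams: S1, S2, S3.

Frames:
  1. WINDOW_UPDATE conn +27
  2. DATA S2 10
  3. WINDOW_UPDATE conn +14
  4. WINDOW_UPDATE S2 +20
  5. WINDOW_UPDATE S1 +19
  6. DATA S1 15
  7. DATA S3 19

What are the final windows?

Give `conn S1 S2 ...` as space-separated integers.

Op 1: conn=55 S1=28 S2=28 S3=28 blocked=[]
Op 2: conn=45 S1=28 S2=18 S3=28 blocked=[]
Op 3: conn=59 S1=28 S2=18 S3=28 blocked=[]
Op 4: conn=59 S1=28 S2=38 S3=28 blocked=[]
Op 5: conn=59 S1=47 S2=38 S3=28 blocked=[]
Op 6: conn=44 S1=32 S2=38 S3=28 blocked=[]
Op 7: conn=25 S1=32 S2=38 S3=9 blocked=[]

Answer: 25 32 38 9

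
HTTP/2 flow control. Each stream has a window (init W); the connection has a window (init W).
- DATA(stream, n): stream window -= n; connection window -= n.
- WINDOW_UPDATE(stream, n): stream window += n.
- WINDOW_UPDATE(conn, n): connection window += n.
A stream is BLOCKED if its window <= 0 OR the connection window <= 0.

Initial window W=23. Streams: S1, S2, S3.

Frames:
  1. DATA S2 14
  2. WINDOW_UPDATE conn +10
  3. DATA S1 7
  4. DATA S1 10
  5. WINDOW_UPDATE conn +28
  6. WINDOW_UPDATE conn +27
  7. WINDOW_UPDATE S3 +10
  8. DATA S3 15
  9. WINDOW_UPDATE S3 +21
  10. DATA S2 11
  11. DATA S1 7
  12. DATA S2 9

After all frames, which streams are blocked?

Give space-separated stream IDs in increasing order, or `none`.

Answer: S1 S2

Derivation:
Op 1: conn=9 S1=23 S2=9 S3=23 blocked=[]
Op 2: conn=19 S1=23 S2=9 S3=23 blocked=[]
Op 3: conn=12 S1=16 S2=9 S3=23 blocked=[]
Op 4: conn=2 S1=6 S2=9 S3=23 blocked=[]
Op 5: conn=30 S1=6 S2=9 S3=23 blocked=[]
Op 6: conn=57 S1=6 S2=9 S3=23 blocked=[]
Op 7: conn=57 S1=6 S2=9 S3=33 blocked=[]
Op 8: conn=42 S1=6 S2=9 S3=18 blocked=[]
Op 9: conn=42 S1=6 S2=9 S3=39 blocked=[]
Op 10: conn=31 S1=6 S2=-2 S3=39 blocked=[2]
Op 11: conn=24 S1=-1 S2=-2 S3=39 blocked=[1, 2]
Op 12: conn=15 S1=-1 S2=-11 S3=39 blocked=[1, 2]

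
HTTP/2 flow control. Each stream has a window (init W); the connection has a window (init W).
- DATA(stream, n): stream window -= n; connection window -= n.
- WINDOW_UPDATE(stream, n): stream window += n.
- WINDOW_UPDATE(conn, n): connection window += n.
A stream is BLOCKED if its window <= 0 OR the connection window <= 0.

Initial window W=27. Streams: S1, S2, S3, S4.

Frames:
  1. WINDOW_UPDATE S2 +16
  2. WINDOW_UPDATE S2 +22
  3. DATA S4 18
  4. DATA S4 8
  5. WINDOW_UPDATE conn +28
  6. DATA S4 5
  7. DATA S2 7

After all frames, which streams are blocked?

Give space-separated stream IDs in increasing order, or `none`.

Answer: S4

Derivation:
Op 1: conn=27 S1=27 S2=43 S3=27 S4=27 blocked=[]
Op 2: conn=27 S1=27 S2=65 S3=27 S4=27 blocked=[]
Op 3: conn=9 S1=27 S2=65 S3=27 S4=9 blocked=[]
Op 4: conn=1 S1=27 S2=65 S3=27 S4=1 blocked=[]
Op 5: conn=29 S1=27 S2=65 S3=27 S4=1 blocked=[]
Op 6: conn=24 S1=27 S2=65 S3=27 S4=-4 blocked=[4]
Op 7: conn=17 S1=27 S2=58 S3=27 S4=-4 blocked=[4]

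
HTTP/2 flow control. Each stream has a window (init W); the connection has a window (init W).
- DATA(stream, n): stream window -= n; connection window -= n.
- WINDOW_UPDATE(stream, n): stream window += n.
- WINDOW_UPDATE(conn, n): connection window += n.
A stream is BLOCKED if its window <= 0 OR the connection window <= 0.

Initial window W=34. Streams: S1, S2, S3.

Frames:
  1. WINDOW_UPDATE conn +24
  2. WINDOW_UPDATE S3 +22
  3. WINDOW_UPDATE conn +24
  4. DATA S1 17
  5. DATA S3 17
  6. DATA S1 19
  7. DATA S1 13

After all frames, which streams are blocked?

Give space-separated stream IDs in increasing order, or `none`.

Op 1: conn=58 S1=34 S2=34 S3=34 blocked=[]
Op 2: conn=58 S1=34 S2=34 S3=56 blocked=[]
Op 3: conn=82 S1=34 S2=34 S3=56 blocked=[]
Op 4: conn=65 S1=17 S2=34 S3=56 blocked=[]
Op 5: conn=48 S1=17 S2=34 S3=39 blocked=[]
Op 6: conn=29 S1=-2 S2=34 S3=39 blocked=[1]
Op 7: conn=16 S1=-15 S2=34 S3=39 blocked=[1]

Answer: S1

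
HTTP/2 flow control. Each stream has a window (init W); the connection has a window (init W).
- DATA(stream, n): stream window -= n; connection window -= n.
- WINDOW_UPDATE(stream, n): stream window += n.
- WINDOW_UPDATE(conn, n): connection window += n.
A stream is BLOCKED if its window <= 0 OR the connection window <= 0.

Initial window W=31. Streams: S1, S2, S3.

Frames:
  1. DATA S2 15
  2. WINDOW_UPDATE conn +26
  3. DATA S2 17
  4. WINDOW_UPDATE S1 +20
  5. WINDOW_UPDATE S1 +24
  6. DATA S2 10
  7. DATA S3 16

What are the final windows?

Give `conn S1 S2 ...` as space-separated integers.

Op 1: conn=16 S1=31 S2=16 S3=31 blocked=[]
Op 2: conn=42 S1=31 S2=16 S3=31 blocked=[]
Op 3: conn=25 S1=31 S2=-1 S3=31 blocked=[2]
Op 4: conn=25 S1=51 S2=-1 S3=31 blocked=[2]
Op 5: conn=25 S1=75 S2=-1 S3=31 blocked=[2]
Op 6: conn=15 S1=75 S2=-11 S3=31 blocked=[2]
Op 7: conn=-1 S1=75 S2=-11 S3=15 blocked=[1, 2, 3]

Answer: -1 75 -11 15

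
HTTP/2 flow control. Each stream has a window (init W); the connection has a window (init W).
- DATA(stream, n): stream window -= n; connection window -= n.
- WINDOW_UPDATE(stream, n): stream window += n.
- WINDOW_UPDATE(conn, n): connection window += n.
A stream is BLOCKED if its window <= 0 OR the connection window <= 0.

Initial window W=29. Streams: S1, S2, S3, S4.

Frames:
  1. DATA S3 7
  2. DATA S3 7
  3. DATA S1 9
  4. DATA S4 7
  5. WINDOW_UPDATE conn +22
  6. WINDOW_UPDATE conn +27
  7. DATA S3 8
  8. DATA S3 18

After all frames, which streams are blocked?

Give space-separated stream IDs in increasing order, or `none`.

Answer: S3

Derivation:
Op 1: conn=22 S1=29 S2=29 S3=22 S4=29 blocked=[]
Op 2: conn=15 S1=29 S2=29 S3=15 S4=29 blocked=[]
Op 3: conn=6 S1=20 S2=29 S3=15 S4=29 blocked=[]
Op 4: conn=-1 S1=20 S2=29 S3=15 S4=22 blocked=[1, 2, 3, 4]
Op 5: conn=21 S1=20 S2=29 S3=15 S4=22 blocked=[]
Op 6: conn=48 S1=20 S2=29 S3=15 S4=22 blocked=[]
Op 7: conn=40 S1=20 S2=29 S3=7 S4=22 blocked=[]
Op 8: conn=22 S1=20 S2=29 S3=-11 S4=22 blocked=[3]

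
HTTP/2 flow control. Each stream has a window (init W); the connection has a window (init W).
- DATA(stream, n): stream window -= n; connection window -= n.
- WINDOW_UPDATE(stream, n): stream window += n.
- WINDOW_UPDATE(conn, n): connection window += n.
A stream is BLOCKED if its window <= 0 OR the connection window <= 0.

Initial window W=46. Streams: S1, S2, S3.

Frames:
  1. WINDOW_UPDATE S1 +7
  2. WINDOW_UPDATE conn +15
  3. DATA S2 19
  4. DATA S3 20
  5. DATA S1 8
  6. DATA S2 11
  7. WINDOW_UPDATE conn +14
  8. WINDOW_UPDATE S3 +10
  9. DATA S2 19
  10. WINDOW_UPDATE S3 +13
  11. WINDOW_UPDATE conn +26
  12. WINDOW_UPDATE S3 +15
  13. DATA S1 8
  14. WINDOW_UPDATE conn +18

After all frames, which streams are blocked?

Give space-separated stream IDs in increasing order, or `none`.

Answer: S2

Derivation:
Op 1: conn=46 S1=53 S2=46 S3=46 blocked=[]
Op 2: conn=61 S1=53 S2=46 S3=46 blocked=[]
Op 3: conn=42 S1=53 S2=27 S3=46 blocked=[]
Op 4: conn=22 S1=53 S2=27 S3=26 blocked=[]
Op 5: conn=14 S1=45 S2=27 S3=26 blocked=[]
Op 6: conn=3 S1=45 S2=16 S3=26 blocked=[]
Op 7: conn=17 S1=45 S2=16 S3=26 blocked=[]
Op 8: conn=17 S1=45 S2=16 S3=36 blocked=[]
Op 9: conn=-2 S1=45 S2=-3 S3=36 blocked=[1, 2, 3]
Op 10: conn=-2 S1=45 S2=-3 S3=49 blocked=[1, 2, 3]
Op 11: conn=24 S1=45 S2=-3 S3=49 blocked=[2]
Op 12: conn=24 S1=45 S2=-3 S3=64 blocked=[2]
Op 13: conn=16 S1=37 S2=-3 S3=64 blocked=[2]
Op 14: conn=34 S1=37 S2=-3 S3=64 blocked=[2]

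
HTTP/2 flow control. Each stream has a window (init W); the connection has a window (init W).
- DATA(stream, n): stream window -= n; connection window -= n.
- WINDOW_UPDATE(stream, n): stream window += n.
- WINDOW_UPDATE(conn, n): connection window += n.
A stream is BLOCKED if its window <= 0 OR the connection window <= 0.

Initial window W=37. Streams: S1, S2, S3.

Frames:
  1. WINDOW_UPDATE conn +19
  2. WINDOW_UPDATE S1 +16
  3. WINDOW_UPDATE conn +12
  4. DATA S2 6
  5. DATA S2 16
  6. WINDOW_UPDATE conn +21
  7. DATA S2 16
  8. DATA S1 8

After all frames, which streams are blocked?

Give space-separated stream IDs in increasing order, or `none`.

Answer: S2

Derivation:
Op 1: conn=56 S1=37 S2=37 S3=37 blocked=[]
Op 2: conn=56 S1=53 S2=37 S3=37 blocked=[]
Op 3: conn=68 S1=53 S2=37 S3=37 blocked=[]
Op 4: conn=62 S1=53 S2=31 S3=37 blocked=[]
Op 5: conn=46 S1=53 S2=15 S3=37 blocked=[]
Op 6: conn=67 S1=53 S2=15 S3=37 blocked=[]
Op 7: conn=51 S1=53 S2=-1 S3=37 blocked=[2]
Op 8: conn=43 S1=45 S2=-1 S3=37 blocked=[2]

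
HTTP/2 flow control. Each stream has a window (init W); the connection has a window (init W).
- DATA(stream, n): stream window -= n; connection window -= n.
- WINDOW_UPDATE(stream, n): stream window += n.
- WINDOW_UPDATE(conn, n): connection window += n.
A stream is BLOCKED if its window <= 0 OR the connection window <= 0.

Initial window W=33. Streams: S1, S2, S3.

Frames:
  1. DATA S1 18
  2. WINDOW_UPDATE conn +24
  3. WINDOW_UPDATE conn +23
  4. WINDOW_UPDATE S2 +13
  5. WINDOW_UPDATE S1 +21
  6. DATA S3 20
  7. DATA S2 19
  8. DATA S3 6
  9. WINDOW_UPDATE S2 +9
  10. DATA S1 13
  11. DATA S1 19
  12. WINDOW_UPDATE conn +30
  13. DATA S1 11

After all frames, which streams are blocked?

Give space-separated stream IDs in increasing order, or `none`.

Op 1: conn=15 S1=15 S2=33 S3=33 blocked=[]
Op 2: conn=39 S1=15 S2=33 S3=33 blocked=[]
Op 3: conn=62 S1=15 S2=33 S3=33 blocked=[]
Op 4: conn=62 S1=15 S2=46 S3=33 blocked=[]
Op 5: conn=62 S1=36 S2=46 S3=33 blocked=[]
Op 6: conn=42 S1=36 S2=46 S3=13 blocked=[]
Op 7: conn=23 S1=36 S2=27 S3=13 blocked=[]
Op 8: conn=17 S1=36 S2=27 S3=7 blocked=[]
Op 9: conn=17 S1=36 S2=36 S3=7 blocked=[]
Op 10: conn=4 S1=23 S2=36 S3=7 blocked=[]
Op 11: conn=-15 S1=4 S2=36 S3=7 blocked=[1, 2, 3]
Op 12: conn=15 S1=4 S2=36 S3=7 blocked=[]
Op 13: conn=4 S1=-7 S2=36 S3=7 blocked=[1]

Answer: S1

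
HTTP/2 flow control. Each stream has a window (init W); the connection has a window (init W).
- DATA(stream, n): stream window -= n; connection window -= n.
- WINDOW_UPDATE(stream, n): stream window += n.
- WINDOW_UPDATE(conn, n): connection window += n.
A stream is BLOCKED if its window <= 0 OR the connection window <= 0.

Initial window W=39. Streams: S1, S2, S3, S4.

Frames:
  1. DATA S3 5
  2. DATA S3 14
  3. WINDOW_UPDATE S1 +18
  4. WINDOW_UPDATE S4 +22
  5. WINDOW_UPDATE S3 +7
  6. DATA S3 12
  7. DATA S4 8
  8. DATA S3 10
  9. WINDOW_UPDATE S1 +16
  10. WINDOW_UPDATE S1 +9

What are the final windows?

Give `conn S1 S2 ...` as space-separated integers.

Answer: -10 82 39 5 53

Derivation:
Op 1: conn=34 S1=39 S2=39 S3=34 S4=39 blocked=[]
Op 2: conn=20 S1=39 S2=39 S3=20 S4=39 blocked=[]
Op 3: conn=20 S1=57 S2=39 S3=20 S4=39 blocked=[]
Op 4: conn=20 S1=57 S2=39 S3=20 S4=61 blocked=[]
Op 5: conn=20 S1=57 S2=39 S3=27 S4=61 blocked=[]
Op 6: conn=8 S1=57 S2=39 S3=15 S4=61 blocked=[]
Op 7: conn=0 S1=57 S2=39 S3=15 S4=53 blocked=[1, 2, 3, 4]
Op 8: conn=-10 S1=57 S2=39 S3=5 S4=53 blocked=[1, 2, 3, 4]
Op 9: conn=-10 S1=73 S2=39 S3=5 S4=53 blocked=[1, 2, 3, 4]
Op 10: conn=-10 S1=82 S2=39 S3=5 S4=53 blocked=[1, 2, 3, 4]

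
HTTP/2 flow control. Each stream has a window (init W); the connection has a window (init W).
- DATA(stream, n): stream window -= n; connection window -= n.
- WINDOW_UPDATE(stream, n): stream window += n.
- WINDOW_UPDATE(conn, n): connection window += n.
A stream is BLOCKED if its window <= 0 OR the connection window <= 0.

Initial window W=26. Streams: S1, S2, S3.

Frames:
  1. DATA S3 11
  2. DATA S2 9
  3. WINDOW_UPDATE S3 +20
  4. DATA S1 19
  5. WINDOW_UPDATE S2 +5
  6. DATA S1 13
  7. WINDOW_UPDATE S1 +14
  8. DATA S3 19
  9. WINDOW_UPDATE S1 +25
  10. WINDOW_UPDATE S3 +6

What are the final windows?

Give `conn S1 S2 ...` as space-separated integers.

Op 1: conn=15 S1=26 S2=26 S3=15 blocked=[]
Op 2: conn=6 S1=26 S2=17 S3=15 blocked=[]
Op 3: conn=6 S1=26 S2=17 S3=35 blocked=[]
Op 4: conn=-13 S1=7 S2=17 S3=35 blocked=[1, 2, 3]
Op 5: conn=-13 S1=7 S2=22 S3=35 blocked=[1, 2, 3]
Op 6: conn=-26 S1=-6 S2=22 S3=35 blocked=[1, 2, 3]
Op 7: conn=-26 S1=8 S2=22 S3=35 blocked=[1, 2, 3]
Op 8: conn=-45 S1=8 S2=22 S3=16 blocked=[1, 2, 3]
Op 9: conn=-45 S1=33 S2=22 S3=16 blocked=[1, 2, 3]
Op 10: conn=-45 S1=33 S2=22 S3=22 blocked=[1, 2, 3]

Answer: -45 33 22 22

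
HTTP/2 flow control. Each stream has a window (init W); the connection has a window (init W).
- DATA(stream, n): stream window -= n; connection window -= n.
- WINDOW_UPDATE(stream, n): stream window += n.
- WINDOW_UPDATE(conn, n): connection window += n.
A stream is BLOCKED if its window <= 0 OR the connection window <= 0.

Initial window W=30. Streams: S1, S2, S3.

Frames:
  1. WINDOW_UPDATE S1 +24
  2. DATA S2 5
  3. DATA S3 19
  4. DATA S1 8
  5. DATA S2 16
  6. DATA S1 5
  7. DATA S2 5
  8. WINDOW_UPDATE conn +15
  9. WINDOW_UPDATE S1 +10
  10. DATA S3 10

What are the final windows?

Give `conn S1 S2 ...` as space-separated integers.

Op 1: conn=30 S1=54 S2=30 S3=30 blocked=[]
Op 2: conn=25 S1=54 S2=25 S3=30 blocked=[]
Op 3: conn=6 S1=54 S2=25 S3=11 blocked=[]
Op 4: conn=-2 S1=46 S2=25 S3=11 blocked=[1, 2, 3]
Op 5: conn=-18 S1=46 S2=9 S3=11 blocked=[1, 2, 3]
Op 6: conn=-23 S1=41 S2=9 S3=11 blocked=[1, 2, 3]
Op 7: conn=-28 S1=41 S2=4 S3=11 blocked=[1, 2, 3]
Op 8: conn=-13 S1=41 S2=4 S3=11 blocked=[1, 2, 3]
Op 9: conn=-13 S1=51 S2=4 S3=11 blocked=[1, 2, 3]
Op 10: conn=-23 S1=51 S2=4 S3=1 blocked=[1, 2, 3]

Answer: -23 51 4 1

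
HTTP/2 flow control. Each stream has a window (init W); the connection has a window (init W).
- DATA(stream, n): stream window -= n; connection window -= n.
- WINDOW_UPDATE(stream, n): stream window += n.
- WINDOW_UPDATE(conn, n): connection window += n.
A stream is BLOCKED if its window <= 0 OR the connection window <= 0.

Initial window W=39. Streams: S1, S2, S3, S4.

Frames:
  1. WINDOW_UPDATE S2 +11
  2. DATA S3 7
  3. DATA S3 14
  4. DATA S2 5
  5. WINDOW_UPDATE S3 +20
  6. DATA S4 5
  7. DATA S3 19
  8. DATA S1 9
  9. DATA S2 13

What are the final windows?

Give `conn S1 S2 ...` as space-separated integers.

Answer: -33 30 32 19 34

Derivation:
Op 1: conn=39 S1=39 S2=50 S3=39 S4=39 blocked=[]
Op 2: conn=32 S1=39 S2=50 S3=32 S4=39 blocked=[]
Op 3: conn=18 S1=39 S2=50 S3=18 S4=39 blocked=[]
Op 4: conn=13 S1=39 S2=45 S3=18 S4=39 blocked=[]
Op 5: conn=13 S1=39 S2=45 S3=38 S4=39 blocked=[]
Op 6: conn=8 S1=39 S2=45 S3=38 S4=34 blocked=[]
Op 7: conn=-11 S1=39 S2=45 S3=19 S4=34 blocked=[1, 2, 3, 4]
Op 8: conn=-20 S1=30 S2=45 S3=19 S4=34 blocked=[1, 2, 3, 4]
Op 9: conn=-33 S1=30 S2=32 S3=19 S4=34 blocked=[1, 2, 3, 4]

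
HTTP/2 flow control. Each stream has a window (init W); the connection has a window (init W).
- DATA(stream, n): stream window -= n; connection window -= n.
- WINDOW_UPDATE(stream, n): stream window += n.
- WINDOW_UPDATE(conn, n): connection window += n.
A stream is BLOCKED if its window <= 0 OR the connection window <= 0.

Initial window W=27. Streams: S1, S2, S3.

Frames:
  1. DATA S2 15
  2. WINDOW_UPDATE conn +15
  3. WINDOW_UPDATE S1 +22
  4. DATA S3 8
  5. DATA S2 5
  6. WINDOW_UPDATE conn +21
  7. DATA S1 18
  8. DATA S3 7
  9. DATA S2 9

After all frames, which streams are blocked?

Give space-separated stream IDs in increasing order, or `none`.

Op 1: conn=12 S1=27 S2=12 S3=27 blocked=[]
Op 2: conn=27 S1=27 S2=12 S3=27 blocked=[]
Op 3: conn=27 S1=49 S2=12 S3=27 blocked=[]
Op 4: conn=19 S1=49 S2=12 S3=19 blocked=[]
Op 5: conn=14 S1=49 S2=7 S3=19 blocked=[]
Op 6: conn=35 S1=49 S2=7 S3=19 blocked=[]
Op 7: conn=17 S1=31 S2=7 S3=19 blocked=[]
Op 8: conn=10 S1=31 S2=7 S3=12 blocked=[]
Op 9: conn=1 S1=31 S2=-2 S3=12 blocked=[2]

Answer: S2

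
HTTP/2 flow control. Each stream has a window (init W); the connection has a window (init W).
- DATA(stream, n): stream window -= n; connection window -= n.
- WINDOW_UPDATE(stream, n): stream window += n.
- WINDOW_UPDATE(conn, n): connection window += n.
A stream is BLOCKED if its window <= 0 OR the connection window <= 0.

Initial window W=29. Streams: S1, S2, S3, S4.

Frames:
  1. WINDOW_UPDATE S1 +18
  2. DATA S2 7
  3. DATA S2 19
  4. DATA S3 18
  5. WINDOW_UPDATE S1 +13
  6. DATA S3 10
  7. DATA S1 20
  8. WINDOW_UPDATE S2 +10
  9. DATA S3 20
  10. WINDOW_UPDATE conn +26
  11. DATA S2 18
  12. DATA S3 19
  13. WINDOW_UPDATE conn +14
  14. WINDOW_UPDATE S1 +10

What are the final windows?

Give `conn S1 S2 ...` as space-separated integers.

Op 1: conn=29 S1=47 S2=29 S3=29 S4=29 blocked=[]
Op 2: conn=22 S1=47 S2=22 S3=29 S4=29 blocked=[]
Op 3: conn=3 S1=47 S2=3 S3=29 S4=29 blocked=[]
Op 4: conn=-15 S1=47 S2=3 S3=11 S4=29 blocked=[1, 2, 3, 4]
Op 5: conn=-15 S1=60 S2=3 S3=11 S4=29 blocked=[1, 2, 3, 4]
Op 6: conn=-25 S1=60 S2=3 S3=1 S4=29 blocked=[1, 2, 3, 4]
Op 7: conn=-45 S1=40 S2=3 S3=1 S4=29 blocked=[1, 2, 3, 4]
Op 8: conn=-45 S1=40 S2=13 S3=1 S4=29 blocked=[1, 2, 3, 4]
Op 9: conn=-65 S1=40 S2=13 S3=-19 S4=29 blocked=[1, 2, 3, 4]
Op 10: conn=-39 S1=40 S2=13 S3=-19 S4=29 blocked=[1, 2, 3, 4]
Op 11: conn=-57 S1=40 S2=-5 S3=-19 S4=29 blocked=[1, 2, 3, 4]
Op 12: conn=-76 S1=40 S2=-5 S3=-38 S4=29 blocked=[1, 2, 3, 4]
Op 13: conn=-62 S1=40 S2=-5 S3=-38 S4=29 blocked=[1, 2, 3, 4]
Op 14: conn=-62 S1=50 S2=-5 S3=-38 S4=29 blocked=[1, 2, 3, 4]

Answer: -62 50 -5 -38 29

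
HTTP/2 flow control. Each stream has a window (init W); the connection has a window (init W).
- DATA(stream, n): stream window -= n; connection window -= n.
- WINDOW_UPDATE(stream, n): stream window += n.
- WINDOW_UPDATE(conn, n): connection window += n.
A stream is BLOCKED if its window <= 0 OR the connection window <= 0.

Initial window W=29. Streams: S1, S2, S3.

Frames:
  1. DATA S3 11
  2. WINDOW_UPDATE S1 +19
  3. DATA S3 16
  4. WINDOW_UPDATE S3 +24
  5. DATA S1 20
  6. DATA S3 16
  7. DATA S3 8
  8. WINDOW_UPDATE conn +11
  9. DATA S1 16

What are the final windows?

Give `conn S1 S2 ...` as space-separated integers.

Op 1: conn=18 S1=29 S2=29 S3=18 blocked=[]
Op 2: conn=18 S1=48 S2=29 S3=18 blocked=[]
Op 3: conn=2 S1=48 S2=29 S3=2 blocked=[]
Op 4: conn=2 S1=48 S2=29 S3=26 blocked=[]
Op 5: conn=-18 S1=28 S2=29 S3=26 blocked=[1, 2, 3]
Op 6: conn=-34 S1=28 S2=29 S3=10 blocked=[1, 2, 3]
Op 7: conn=-42 S1=28 S2=29 S3=2 blocked=[1, 2, 3]
Op 8: conn=-31 S1=28 S2=29 S3=2 blocked=[1, 2, 3]
Op 9: conn=-47 S1=12 S2=29 S3=2 blocked=[1, 2, 3]

Answer: -47 12 29 2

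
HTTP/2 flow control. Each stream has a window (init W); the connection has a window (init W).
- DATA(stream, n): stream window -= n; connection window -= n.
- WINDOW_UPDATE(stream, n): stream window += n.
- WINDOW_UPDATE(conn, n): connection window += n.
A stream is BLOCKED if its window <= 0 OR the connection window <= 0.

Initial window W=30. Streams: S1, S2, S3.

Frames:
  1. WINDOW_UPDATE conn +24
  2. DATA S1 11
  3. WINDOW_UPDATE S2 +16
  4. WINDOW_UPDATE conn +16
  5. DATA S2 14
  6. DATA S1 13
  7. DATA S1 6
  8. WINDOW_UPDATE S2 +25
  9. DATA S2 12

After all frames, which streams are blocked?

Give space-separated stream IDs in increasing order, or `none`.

Answer: S1

Derivation:
Op 1: conn=54 S1=30 S2=30 S3=30 blocked=[]
Op 2: conn=43 S1=19 S2=30 S3=30 blocked=[]
Op 3: conn=43 S1=19 S2=46 S3=30 blocked=[]
Op 4: conn=59 S1=19 S2=46 S3=30 blocked=[]
Op 5: conn=45 S1=19 S2=32 S3=30 blocked=[]
Op 6: conn=32 S1=6 S2=32 S3=30 blocked=[]
Op 7: conn=26 S1=0 S2=32 S3=30 blocked=[1]
Op 8: conn=26 S1=0 S2=57 S3=30 blocked=[1]
Op 9: conn=14 S1=0 S2=45 S3=30 blocked=[1]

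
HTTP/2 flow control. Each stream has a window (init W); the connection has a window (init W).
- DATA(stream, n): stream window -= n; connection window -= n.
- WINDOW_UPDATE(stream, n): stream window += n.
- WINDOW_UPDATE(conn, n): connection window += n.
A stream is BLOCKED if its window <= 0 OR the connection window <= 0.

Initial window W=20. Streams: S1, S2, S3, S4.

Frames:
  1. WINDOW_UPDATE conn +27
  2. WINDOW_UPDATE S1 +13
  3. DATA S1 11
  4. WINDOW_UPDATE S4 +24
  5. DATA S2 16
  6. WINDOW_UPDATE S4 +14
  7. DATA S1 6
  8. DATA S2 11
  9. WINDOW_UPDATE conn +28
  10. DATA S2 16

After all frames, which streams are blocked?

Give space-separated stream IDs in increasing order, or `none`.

Op 1: conn=47 S1=20 S2=20 S3=20 S4=20 blocked=[]
Op 2: conn=47 S1=33 S2=20 S3=20 S4=20 blocked=[]
Op 3: conn=36 S1=22 S2=20 S3=20 S4=20 blocked=[]
Op 4: conn=36 S1=22 S2=20 S3=20 S4=44 blocked=[]
Op 5: conn=20 S1=22 S2=4 S3=20 S4=44 blocked=[]
Op 6: conn=20 S1=22 S2=4 S3=20 S4=58 blocked=[]
Op 7: conn=14 S1=16 S2=4 S3=20 S4=58 blocked=[]
Op 8: conn=3 S1=16 S2=-7 S3=20 S4=58 blocked=[2]
Op 9: conn=31 S1=16 S2=-7 S3=20 S4=58 blocked=[2]
Op 10: conn=15 S1=16 S2=-23 S3=20 S4=58 blocked=[2]

Answer: S2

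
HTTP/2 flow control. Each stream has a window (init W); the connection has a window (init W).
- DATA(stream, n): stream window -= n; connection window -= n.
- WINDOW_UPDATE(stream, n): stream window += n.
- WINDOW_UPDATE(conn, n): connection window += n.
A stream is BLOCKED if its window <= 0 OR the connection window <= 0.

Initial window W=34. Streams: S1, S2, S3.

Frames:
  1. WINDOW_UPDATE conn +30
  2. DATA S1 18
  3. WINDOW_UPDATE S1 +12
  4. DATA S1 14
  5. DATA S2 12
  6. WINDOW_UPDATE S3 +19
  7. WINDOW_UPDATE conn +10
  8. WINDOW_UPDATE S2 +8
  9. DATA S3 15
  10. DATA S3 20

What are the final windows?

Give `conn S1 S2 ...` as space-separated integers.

Answer: -5 14 30 18

Derivation:
Op 1: conn=64 S1=34 S2=34 S3=34 blocked=[]
Op 2: conn=46 S1=16 S2=34 S3=34 blocked=[]
Op 3: conn=46 S1=28 S2=34 S3=34 blocked=[]
Op 4: conn=32 S1=14 S2=34 S3=34 blocked=[]
Op 5: conn=20 S1=14 S2=22 S3=34 blocked=[]
Op 6: conn=20 S1=14 S2=22 S3=53 blocked=[]
Op 7: conn=30 S1=14 S2=22 S3=53 blocked=[]
Op 8: conn=30 S1=14 S2=30 S3=53 blocked=[]
Op 9: conn=15 S1=14 S2=30 S3=38 blocked=[]
Op 10: conn=-5 S1=14 S2=30 S3=18 blocked=[1, 2, 3]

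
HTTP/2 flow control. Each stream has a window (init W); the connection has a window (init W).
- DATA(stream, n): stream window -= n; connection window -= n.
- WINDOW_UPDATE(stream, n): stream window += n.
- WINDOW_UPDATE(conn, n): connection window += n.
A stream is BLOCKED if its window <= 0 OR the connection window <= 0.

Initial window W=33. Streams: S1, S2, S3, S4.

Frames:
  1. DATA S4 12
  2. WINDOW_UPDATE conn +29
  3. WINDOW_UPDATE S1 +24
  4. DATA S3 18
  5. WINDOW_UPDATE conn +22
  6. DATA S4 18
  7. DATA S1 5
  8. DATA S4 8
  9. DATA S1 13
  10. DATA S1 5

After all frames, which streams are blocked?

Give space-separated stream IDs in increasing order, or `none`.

Op 1: conn=21 S1=33 S2=33 S3=33 S4=21 blocked=[]
Op 2: conn=50 S1=33 S2=33 S3=33 S4=21 blocked=[]
Op 3: conn=50 S1=57 S2=33 S3=33 S4=21 blocked=[]
Op 4: conn=32 S1=57 S2=33 S3=15 S4=21 blocked=[]
Op 5: conn=54 S1=57 S2=33 S3=15 S4=21 blocked=[]
Op 6: conn=36 S1=57 S2=33 S3=15 S4=3 blocked=[]
Op 7: conn=31 S1=52 S2=33 S3=15 S4=3 blocked=[]
Op 8: conn=23 S1=52 S2=33 S3=15 S4=-5 blocked=[4]
Op 9: conn=10 S1=39 S2=33 S3=15 S4=-5 blocked=[4]
Op 10: conn=5 S1=34 S2=33 S3=15 S4=-5 blocked=[4]

Answer: S4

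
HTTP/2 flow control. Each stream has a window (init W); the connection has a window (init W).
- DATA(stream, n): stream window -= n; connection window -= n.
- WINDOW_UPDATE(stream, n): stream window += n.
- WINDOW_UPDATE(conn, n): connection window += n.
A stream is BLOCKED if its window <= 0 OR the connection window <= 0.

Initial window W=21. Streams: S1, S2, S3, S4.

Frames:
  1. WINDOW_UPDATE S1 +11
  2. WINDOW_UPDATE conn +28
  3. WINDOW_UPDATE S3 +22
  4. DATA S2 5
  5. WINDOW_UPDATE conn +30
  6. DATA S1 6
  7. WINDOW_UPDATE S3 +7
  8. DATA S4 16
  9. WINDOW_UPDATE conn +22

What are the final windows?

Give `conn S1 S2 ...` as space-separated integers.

Answer: 74 26 16 50 5

Derivation:
Op 1: conn=21 S1=32 S2=21 S3=21 S4=21 blocked=[]
Op 2: conn=49 S1=32 S2=21 S3=21 S4=21 blocked=[]
Op 3: conn=49 S1=32 S2=21 S3=43 S4=21 blocked=[]
Op 4: conn=44 S1=32 S2=16 S3=43 S4=21 blocked=[]
Op 5: conn=74 S1=32 S2=16 S3=43 S4=21 blocked=[]
Op 6: conn=68 S1=26 S2=16 S3=43 S4=21 blocked=[]
Op 7: conn=68 S1=26 S2=16 S3=50 S4=21 blocked=[]
Op 8: conn=52 S1=26 S2=16 S3=50 S4=5 blocked=[]
Op 9: conn=74 S1=26 S2=16 S3=50 S4=5 blocked=[]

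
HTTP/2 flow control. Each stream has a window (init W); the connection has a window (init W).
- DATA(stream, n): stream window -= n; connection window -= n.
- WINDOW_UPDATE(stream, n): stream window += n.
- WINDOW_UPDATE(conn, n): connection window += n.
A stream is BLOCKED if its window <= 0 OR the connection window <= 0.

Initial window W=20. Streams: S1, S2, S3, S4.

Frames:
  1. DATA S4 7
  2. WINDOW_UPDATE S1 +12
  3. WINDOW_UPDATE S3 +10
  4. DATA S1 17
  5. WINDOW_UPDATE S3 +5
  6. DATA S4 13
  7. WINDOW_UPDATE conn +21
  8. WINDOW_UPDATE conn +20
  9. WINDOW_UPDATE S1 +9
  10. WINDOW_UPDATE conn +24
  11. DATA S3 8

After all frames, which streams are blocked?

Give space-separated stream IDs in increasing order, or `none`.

Op 1: conn=13 S1=20 S2=20 S3=20 S4=13 blocked=[]
Op 2: conn=13 S1=32 S2=20 S3=20 S4=13 blocked=[]
Op 3: conn=13 S1=32 S2=20 S3=30 S4=13 blocked=[]
Op 4: conn=-4 S1=15 S2=20 S3=30 S4=13 blocked=[1, 2, 3, 4]
Op 5: conn=-4 S1=15 S2=20 S3=35 S4=13 blocked=[1, 2, 3, 4]
Op 6: conn=-17 S1=15 S2=20 S3=35 S4=0 blocked=[1, 2, 3, 4]
Op 7: conn=4 S1=15 S2=20 S3=35 S4=0 blocked=[4]
Op 8: conn=24 S1=15 S2=20 S3=35 S4=0 blocked=[4]
Op 9: conn=24 S1=24 S2=20 S3=35 S4=0 blocked=[4]
Op 10: conn=48 S1=24 S2=20 S3=35 S4=0 blocked=[4]
Op 11: conn=40 S1=24 S2=20 S3=27 S4=0 blocked=[4]

Answer: S4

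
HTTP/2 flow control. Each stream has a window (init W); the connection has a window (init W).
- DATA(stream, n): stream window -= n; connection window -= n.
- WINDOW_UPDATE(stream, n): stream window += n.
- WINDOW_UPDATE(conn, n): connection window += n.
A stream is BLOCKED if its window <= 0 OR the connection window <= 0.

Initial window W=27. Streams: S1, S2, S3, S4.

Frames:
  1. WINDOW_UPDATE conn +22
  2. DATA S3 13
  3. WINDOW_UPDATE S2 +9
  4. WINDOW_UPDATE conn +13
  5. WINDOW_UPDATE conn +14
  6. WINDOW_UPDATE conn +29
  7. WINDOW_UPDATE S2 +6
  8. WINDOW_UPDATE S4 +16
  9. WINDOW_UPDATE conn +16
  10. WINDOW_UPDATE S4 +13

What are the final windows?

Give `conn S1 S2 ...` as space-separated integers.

Op 1: conn=49 S1=27 S2=27 S3=27 S4=27 blocked=[]
Op 2: conn=36 S1=27 S2=27 S3=14 S4=27 blocked=[]
Op 3: conn=36 S1=27 S2=36 S3=14 S4=27 blocked=[]
Op 4: conn=49 S1=27 S2=36 S3=14 S4=27 blocked=[]
Op 5: conn=63 S1=27 S2=36 S3=14 S4=27 blocked=[]
Op 6: conn=92 S1=27 S2=36 S3=14 S4=27 blocked=[]
Op 7: conn=92 S1=27 S2=42 S3=14 S4=27 blocked=[]
Op 8: conn=92 S1=27 S2=42 S3=14 S4=43 blocked=[]
Op 9: conn=108 S1=27 S2=42 S3=14 S4=43 blocked=[]
Op 10: conn=108 S1=27 S2=42 S3=14 S4=56 blocked=[]

Answer: 108 27 42 14 56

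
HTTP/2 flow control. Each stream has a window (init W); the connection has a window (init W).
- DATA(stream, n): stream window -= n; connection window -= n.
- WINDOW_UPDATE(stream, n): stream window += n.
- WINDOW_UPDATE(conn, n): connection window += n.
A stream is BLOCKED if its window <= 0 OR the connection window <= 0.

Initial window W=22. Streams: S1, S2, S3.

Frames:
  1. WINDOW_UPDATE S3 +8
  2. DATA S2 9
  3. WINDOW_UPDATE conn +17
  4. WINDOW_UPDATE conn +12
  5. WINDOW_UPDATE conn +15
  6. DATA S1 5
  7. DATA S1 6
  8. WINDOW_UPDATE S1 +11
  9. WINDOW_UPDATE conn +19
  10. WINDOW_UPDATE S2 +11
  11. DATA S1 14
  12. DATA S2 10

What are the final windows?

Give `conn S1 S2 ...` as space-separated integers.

Op 1: conn=22 S1=22 S2=22 S3=30 blocked=[]
Op 2: conn=13 S1=22 S2=13 S3=30 blocked=[]
Op 3: conn=30 S1=22 S2=13 S3=30 blocked=[]
Op 4: conn=42 S1=22 S2=13 S3=30 blocked=[]
Op 5: conn=57 S1=22 S2=13 S3=30 blocked=[]
Op 6: conn=52 S1=17 S2=13 S3=30 blocked=[]
Op 7: conn=46 S1=11 S2=13 S3=30 blocked=[]
Op 8: conn=46 S1=22 S2=13 S3=30 blocked=[]
Op 9: conn=65 S1=22 S2=13 S3=30 blocked=[]
Op 10: conn=65 S1=22 S2=24 S3=30 blocked=[]
Op 11: conn=51 S1=8 S2=24 S3=30 blocked=[]
Op 12: conn=41 S1=8 S2=14 S3=30 blocked=[]

Answer: 41 8 14 30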